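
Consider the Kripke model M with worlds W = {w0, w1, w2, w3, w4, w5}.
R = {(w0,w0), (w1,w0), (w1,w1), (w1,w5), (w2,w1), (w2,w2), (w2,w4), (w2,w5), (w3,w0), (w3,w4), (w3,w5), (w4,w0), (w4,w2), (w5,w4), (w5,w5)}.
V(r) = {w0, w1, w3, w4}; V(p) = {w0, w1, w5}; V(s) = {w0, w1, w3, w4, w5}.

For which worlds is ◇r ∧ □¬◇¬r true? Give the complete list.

w0

Let φ = ◇r ∧ □¬◇¬r. Evaluate φ at each world:
  w0 (successors {w0}): φ is true.
  w1 (successors {w0, w1, w5}): φ is false.
  w2 (successors {w1, w2, w4, w5}): φ is false.
  w3 (successors {w0, w4, w5}): φ is false.
  w4 (successors {w0, w2}): φ is false.
  w5 (successors {w4, w5}): φ is false.
For instance, at w0:
  At w0: ◇r is true, □¬◇¬r is true, so ◇r ∧ □¬◇¬r is true.
    At w0: ◇r requires r at some successor in {w0}.
      r holds at w0, so ◇r is true at w0.
    At w0: □¬◇¬r requires ¬◇¬r at every successor {w0}.
      At w0: ¬◇¬r is true.
    So □¬◇¬r is true at w0.
Satisfying worlds: {w0}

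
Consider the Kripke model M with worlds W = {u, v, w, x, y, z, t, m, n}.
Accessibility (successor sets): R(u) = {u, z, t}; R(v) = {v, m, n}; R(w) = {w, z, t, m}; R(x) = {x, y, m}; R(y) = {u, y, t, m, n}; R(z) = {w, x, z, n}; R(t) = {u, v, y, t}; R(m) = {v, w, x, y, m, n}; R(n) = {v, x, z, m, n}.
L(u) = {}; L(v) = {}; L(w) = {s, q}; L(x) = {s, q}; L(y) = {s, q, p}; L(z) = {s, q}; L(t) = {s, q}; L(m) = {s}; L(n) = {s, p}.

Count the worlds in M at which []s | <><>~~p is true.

Let φ = []s | <><>~~p. Evaluate φ at each world:
  u (successors {u, z, t}): φ is true.
  v (successors {v, m, n}): φ is true.
  w (successors {w, z, t, m}): φ is true.
  x (successors {x, y, m}): φ is true.
  y (successors {u, y, t, m, n}): φ is true.
  z (successors {w, x, z, n}): φ is true.
  t (successors {u, v, y, t}): φ is true.
  m (successors {v, w, x, y, m, n}): φ is true.
  n (successors {v, x, z, m, n}): φ is true.
For instance, at x:
  At x: []s is true, <><>~~p is true, so []s | <><>~~p is true.
    At x: []s requires s at every successor {x, y, m}.
      At x: s is true.
      At y: s is true.
      At m: s is true.
    So []s is true at x.
    At x: <><>~~p requires <>~~p at some successor in {x, y, m}.
      <>~~p holds at x, so <><>~~p is true at x.
Satisfying worlds: {u, v, w, x, y, z, t, m, n}

9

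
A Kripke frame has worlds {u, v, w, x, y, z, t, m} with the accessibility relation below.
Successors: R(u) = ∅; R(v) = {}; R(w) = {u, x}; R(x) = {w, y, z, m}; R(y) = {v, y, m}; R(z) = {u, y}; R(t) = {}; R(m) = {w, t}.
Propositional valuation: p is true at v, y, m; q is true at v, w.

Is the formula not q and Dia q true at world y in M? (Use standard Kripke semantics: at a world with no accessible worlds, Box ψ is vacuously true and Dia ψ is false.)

At y: not q is true, Dia q is true, so not q and Dia q is true.
  At y: Dia q requires q at some successor in {v, y, m}.
    q holds at v, so Dia q is true at y.

Yes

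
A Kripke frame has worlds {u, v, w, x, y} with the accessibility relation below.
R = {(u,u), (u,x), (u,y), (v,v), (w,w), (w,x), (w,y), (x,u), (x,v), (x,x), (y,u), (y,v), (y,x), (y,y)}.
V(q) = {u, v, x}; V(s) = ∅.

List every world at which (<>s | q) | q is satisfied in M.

u, v, x

Let φ = (<>s | q) | q. Evaluate φ at each world:
  u (successors {u, x, y}): φ is true.
  v (successors {v}): φ is true.
  w (successors {w, x, y}): φ is false.
  x (successors {u, v, x}): φ is true.
  y (successors {u, v, x, y}): φ is false.
For instance, at x:
  At x: <>s | q is true, q is true, so (<>s | q) | q is true.
    At x: <>s is false, q is true, so <>s | q is true.
      At x: <>s requires s at some successor in {u, v, x}.
        At u: s is false.
        At v: s is false.
        At x: s is false.
      So <>s is false at x.
Satisfying worlds: {u, v, x}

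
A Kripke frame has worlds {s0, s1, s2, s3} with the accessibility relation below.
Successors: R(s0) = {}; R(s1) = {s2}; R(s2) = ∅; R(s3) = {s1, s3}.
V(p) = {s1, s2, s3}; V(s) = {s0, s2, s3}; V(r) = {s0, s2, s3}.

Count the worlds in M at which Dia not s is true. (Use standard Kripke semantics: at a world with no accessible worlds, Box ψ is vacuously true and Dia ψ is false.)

1

Recall that Dia ψ holds at a world iff ψ holds at some accessible world.
Let φ = Dia not s. Evaluate φ at each world:
  s0 (successors ∅): φ is false.
  s1 (successors {s2}): φ is false.
  s2 (successors ∅): φ is false.
  s3 (successors {s1, s3}): φ is true.
For instance, at s1:
  At s1: Dia not s requires not s at some successor in {s2}.
    At s2: not s is false.
  So Dia not s is false at s1.
Satisfying worlds: {s3}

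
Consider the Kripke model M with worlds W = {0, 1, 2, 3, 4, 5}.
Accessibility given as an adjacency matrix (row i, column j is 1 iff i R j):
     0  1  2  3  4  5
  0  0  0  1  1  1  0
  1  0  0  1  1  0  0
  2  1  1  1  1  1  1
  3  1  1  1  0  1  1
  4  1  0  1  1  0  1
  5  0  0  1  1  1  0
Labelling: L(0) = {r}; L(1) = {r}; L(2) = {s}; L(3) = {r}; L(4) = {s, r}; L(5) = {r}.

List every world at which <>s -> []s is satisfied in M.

none

Let φ = <>s -> []s. Evaluate φ at each world:
  0 (successors {2, 3, 4}): φ is false.
  1 (successors {2, 3}): φ is false.
  2 (successors {0, 1, 2, 3, 4, 5}): φ is false.
  3 (successors {0, 1, 2, 4, 5}): φ is false.
  4 (successors {0, 2, 3, 5}): φ is false.
  5 (successors {2, 3, 4}): φ is false.
For instance, at 2:
  At 2: <>s is true, []s is false, so <>s -> []s is false.
    At 2: <>s requires s at some successor in {0, 1, 2, 3, 4, 5}.
      s holds at 2, so <>s is true at 2.
    At 2: []s requires s at every successor {0, 1, 2, 3, 4, 5}.
      s fails at 0, so []s is false at 2.
Satisfying worlds: none.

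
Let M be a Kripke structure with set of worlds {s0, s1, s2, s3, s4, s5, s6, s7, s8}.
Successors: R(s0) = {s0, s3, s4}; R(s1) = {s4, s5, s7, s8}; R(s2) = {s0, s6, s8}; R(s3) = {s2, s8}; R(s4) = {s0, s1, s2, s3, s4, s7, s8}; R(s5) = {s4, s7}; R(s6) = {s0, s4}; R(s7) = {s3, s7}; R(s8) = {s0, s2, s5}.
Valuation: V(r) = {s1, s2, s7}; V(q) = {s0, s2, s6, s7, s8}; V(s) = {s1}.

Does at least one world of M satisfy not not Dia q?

Yes

Let φ = not not Dia q. Evaluate φ at each world:
  s0 (successors {s0, s3, s4}): φ is true.
  s1 (successors {s4, s5, s7, s8}): φ is true.
  s2 (successors {s0, s6, s8}): φ is true.
  s3 (successors {s2, s8}): φ is true.
  s4 (successors {s0, s1, s2, s3, s4, s7, s8}): φ is true.
  s5 (successors {s4, s7}): φ is true.
  s6 (successors {s0, s4}): φ is true.
  s7 (successors {s3, s7}): φ is true.
  s8 (successors {s0, s2, s5}): φ is true.
Detail at s0 (witness):
  At s0: not Dia q is false, so not not Dia q is true.
    At s0: Dia q is true, so not Dia q is false.
      At s0: Dia q requires q at some successor in {s0, s3, s4}.
        q holds at s0, so Dia q is true at s0.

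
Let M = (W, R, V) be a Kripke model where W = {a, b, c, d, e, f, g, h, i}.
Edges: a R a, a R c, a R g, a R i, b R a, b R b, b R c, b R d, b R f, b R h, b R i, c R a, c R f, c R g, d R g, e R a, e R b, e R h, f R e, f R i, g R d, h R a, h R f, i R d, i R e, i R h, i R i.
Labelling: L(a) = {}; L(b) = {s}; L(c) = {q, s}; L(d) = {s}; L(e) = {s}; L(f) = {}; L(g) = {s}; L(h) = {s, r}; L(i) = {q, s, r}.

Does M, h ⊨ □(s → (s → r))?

At h: □(s → (s → r)) requires s → (s → r) at every successor {a, f}.
  At a: s → (s → r) is true.
  At f: s → (s → r) is true.
So □(s → (s → r)) is true at h.

Yes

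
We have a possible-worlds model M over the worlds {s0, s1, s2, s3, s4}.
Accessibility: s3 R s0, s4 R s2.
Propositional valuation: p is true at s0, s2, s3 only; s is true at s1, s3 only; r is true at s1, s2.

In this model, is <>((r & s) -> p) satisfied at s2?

At s2: no accessible worlds, so <>((r & s) -> p) is false.

No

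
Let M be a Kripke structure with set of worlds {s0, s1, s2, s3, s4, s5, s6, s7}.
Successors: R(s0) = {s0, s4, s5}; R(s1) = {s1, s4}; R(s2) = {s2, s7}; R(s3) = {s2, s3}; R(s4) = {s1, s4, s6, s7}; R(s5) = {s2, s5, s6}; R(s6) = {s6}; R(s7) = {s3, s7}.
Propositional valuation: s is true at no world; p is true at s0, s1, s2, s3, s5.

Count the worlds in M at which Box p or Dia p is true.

Let φ = Box p or Dia p. Evaluate φ at each world:
  s0 (successors {s0, s4, s5}): φ is true.
  s1 (successors {s1, s4}): φ is true.
  s2 (successors {s2, s7}): φ is true.
  s3 (successors {s2, s3}): φ is true.
  s4 (successors {s1, s4, s6, s7}): φ is true.
  s5 (successors {s2, s5, s6}): φ is true.
  s6 (successors {s6}): φ is false.
  s7 (successors {s3, s7}): φ is true.
For instance, at s0:
  At s0: Box p is false, Dia p is true, so Box p or Dia p is true.
    At s0: Box p requires p at every successor {s0, s4, s5}.
      p fails at s4, so Box p is false at s0.
    At s0: Dia p requires p at some successor in {s0, s4, s5}.
      p holds at s0, so Dia p is true at s0.
Satisfying worlds: {s0, s1, s2, s3, s4, s5, s7}

7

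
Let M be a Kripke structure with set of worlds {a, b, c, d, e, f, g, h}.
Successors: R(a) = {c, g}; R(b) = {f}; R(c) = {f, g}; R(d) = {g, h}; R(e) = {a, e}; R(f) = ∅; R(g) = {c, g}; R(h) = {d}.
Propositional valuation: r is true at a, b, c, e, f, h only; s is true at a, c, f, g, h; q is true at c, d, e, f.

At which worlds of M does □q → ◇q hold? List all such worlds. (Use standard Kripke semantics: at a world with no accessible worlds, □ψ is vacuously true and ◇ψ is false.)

Recall that □ψ holds at a world iff ψ holds at every accessible world, and ◇ψ holds iff ψ holds at some accessible world.
Let φ = □q → ◇q. Evaluate φ at each world:
  a (successors {c, g}): φ is true.
  b (successors {f}): φ is true.
  c (successors {f, g}): φ is true.
  d (successors {g, h}): φ is true.
  e (successors {a, e}): φ is true.
  f (successors ∅): φ is false.
  g (successors {c, g}): φ is true.
  h (successors {d}): φ is true.
For instance, at e:
  At e: □q is false, ◇q is true, so □q → ◇q is true.
    At e: □q requires q at every successor {a, e}.
      q fails at a, so □q is false at e.
    At e: ◇q requires q at some successor in {a, e}.
      q holds at e, so ◇q is true at e.
Satisfying worlds: {a, b, c, d, e, g, h}

a, b, c, d, e, g, h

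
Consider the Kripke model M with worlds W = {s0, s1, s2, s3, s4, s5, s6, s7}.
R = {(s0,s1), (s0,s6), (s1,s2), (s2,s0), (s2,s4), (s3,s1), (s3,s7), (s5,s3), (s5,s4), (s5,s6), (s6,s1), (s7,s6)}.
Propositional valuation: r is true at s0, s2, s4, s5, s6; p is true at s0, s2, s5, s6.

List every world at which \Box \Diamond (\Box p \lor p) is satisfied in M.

s0, s1, s3, s4, s6, s7

Recall that \Box ψ holds at a world iff ψ holds at every accessible world, and \Diamond ψ holds iff ψ holds at some accessible world.
Let φ = \Box \Diamond (\Box p \lor p). Evaluate φ at each world:
  s0 (successors {s1, s6}): φ is true.
  s1 (successors {s2}): φ is true.
  s2 (successors {s0, s4}): φ is false.
  s3 (successors {s1, s7}): φ is true.
  s4 (successors ∅): φ is true.
  s5 (successors {s3, s4, s6}): φ is false.
  s6 (successors {s1}): φ is true.
  s7 (successors {s6}): φ is true.
For instance, at s5:
  At s5: \Box \Diamond (\Box p \lor p) requires \Diamond (\Box p \lor p) at every successor {s3, s4, s6}.
    \Diamond (\Box p \lor p) fails at s4, so \Box \Diamond (\Box p \lor p) is false at s5.
      At s4: no accessible worlds, so \Diamond (\Box p \lor p) is false.
Satisfying worlds: {s0, s1, s3, s4, s6, s7}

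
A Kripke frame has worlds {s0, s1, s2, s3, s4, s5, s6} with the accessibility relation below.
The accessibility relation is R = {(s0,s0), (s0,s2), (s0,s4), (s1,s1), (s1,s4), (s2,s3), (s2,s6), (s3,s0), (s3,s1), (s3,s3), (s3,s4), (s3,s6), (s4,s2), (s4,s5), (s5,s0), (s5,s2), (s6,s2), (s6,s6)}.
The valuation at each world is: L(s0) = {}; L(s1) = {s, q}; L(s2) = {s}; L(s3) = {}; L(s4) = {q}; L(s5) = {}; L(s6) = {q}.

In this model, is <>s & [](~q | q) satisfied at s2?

No

At s2: <>s is false, [](~q | q) is true, so <>s & [](~q | q) is false.
  At s2: <>s requires s at some successor in {s3, s6}.
    At s3: s is false.
    At s6: s is false.
  So <>s is false at s2.
  At s2: [](~q | q) requires ~q | q at every successor {s3, s6}.
    At s3: ~q | q is true.
    At s6: ~q | q is true.
  So [](~q | q) is true at s2.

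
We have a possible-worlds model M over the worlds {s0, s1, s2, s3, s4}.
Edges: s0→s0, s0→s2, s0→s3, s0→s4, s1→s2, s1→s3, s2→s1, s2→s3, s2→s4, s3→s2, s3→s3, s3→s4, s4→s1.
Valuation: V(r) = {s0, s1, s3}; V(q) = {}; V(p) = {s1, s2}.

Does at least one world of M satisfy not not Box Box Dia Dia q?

Let φ = not not Box Box Dia Dia q. Evaluate φ at each world:
  s0 (successors {s0, s2, s3, s4}): φ is false.
  s1 (successors {s2, s3}): φ is false.
  s2 (successors {s1, s3, s4}): φ is false.
  s3 (successors {s2, s3, s4}): φ is false.
  s4 (successors {s1}): φ is false.
For instance, at s0:
  At s0: not Box Box Dia Dia q is true, so not not Box Box Dia Dia q is false.
    At s0: Box Box Dia Dia q is false, so not Box Box Dia Dia q is true.
      At s0: Box Box Dia Dia q requires Box Dia Dia q at every successor {s0, s2, s3, s4}.
        Box Dia Dia q fails at s0, so Box Box Dia Dia q is false at s0.

No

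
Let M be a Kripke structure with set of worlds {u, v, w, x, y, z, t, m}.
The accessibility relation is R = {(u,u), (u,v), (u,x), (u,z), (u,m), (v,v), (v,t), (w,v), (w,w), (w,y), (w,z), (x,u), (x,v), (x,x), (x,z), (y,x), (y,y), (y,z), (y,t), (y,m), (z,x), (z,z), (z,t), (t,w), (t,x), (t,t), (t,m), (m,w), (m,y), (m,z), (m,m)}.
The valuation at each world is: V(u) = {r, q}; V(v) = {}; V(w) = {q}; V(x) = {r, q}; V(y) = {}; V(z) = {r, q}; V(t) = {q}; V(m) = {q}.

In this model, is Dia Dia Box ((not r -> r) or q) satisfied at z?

At z: Dia Dia Box ((not r -> r) or q) requires Dia Box ((not r -> r) or q) at some successor in {x, z, t}.
  Dia Box ((not r -> r) or q) holds at x, so Dia Dia Box ((not r -> r) or q) is true at z.
    At x: Dia Box ((not r -> r) or q) requires Box ((not r -> r) or q) at some successor in {u, v, x, z}.
      Box ((not r -> r) or q) holds at z, so Dia Box ((not r -> r) or q) is true at x.

Yes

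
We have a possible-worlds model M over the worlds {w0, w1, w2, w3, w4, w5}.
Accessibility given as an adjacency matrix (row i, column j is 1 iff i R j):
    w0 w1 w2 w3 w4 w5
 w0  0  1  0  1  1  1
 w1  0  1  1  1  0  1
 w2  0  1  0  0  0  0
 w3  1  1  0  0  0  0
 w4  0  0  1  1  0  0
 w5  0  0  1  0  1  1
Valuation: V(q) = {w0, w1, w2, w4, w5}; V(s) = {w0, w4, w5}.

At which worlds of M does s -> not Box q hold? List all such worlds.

w0, w1, w2, w3, w4

Let φ = s -> not Box q. Evaluate φ at each world:
  w0 (successors {w1, w3, w4, w5}): φ is true.
  w1 (successors {w1, w2, w3, w5}): φ is true.
  w2 (successors {w1}): φ is true.
  w3 (successors {w0, w1}): φ is true.
  w4 (successors {w2, w3}): φ is true.
  w5 (successors {w2, w4, w5}): φ is false.
For instance, at w2:
  At w2: s is false, not Box q is false, so s -> not Box q is true.
    At w2: Box q is true, so not Box q is false.
      At w2: Box q requires q at every successor {w1}.
        At w1: q is true.
      So Box q is true at w2.
Satisfying worlds: {w0, w1, w2, w3, w4}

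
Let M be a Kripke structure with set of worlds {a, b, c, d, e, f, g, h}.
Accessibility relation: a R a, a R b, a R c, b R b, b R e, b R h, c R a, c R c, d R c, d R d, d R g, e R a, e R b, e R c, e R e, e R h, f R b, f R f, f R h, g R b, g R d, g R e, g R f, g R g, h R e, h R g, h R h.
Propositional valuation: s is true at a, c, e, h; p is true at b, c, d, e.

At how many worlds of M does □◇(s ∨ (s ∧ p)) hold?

Recall that □ψ holds at a world iff ψ holds at every accessible world, and ◇ψ holds iff ψ holds at some accessible world.
Let φ = □◇(s ∨ (s ∧ p)). Evaluate φ at each world:
  a (successors {a, b, c}): φ is true.
  b (successors {b, e, h}): φ is true.
  c (successors {a, c}): φ is true.
  d (successors {c, d, g}): φ is true.
  e (successors {a, b, c, e, h}): φ is true.
  f (successors {b, f, h}): φ is true.
  g (successors {b, d, e, f, g}): φ is true.
  h (successors {e, g, h}): φ is true.
For instance, at d:
  At d: □◇(s ∨ (s ∧ p)) requires ◇(s ∨ (s ∧ p)) at every successor {c, d, g}.
      At c: ◇(s ∨ (s ∧ p)) requires s ∨ (s ∧ p) at some successor in {a, c}.
        s ∨ (s ∧ p) holds at a, so ◇(s ∨ (s ∧ p)) is true at c.
      At d: ◇(s ∨ (s ∧ p)) requires s ∨ (s ∧ p) at some successor in {c, d, g}.
        s ∨ (s ∧ p) holds at c, so ◇(s ∨ (s ∧ p)) is true at d.
      At g: ◇(s ∨ (s ∧ p)) requires s ∨ (s ∧ p) at some successor in {b, d, e, f, g}.
        s ∨ (s ∧ p) holds at e, so ◇(s ∨ (s ∧ p)) is true at g.
  So □◇(s ∨ (s ∧ p)) is true at d.
Satisfying worlds: {a, b, c, d, e, f, g, h}

8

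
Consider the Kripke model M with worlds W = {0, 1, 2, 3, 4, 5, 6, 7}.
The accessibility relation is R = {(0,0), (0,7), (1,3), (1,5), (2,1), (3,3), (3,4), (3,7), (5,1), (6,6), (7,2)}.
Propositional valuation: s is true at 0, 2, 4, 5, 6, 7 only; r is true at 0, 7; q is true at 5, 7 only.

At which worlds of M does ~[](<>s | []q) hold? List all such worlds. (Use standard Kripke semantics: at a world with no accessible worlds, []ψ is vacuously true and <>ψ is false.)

Recall that []ψ holds at a world iff ψ holds at every accessible world, and <>ψ holds iff ψ holds at some accessible world.
Let φ = ~[](<>s | []q). Evaluate φ at each world:
  0 (successors {0, 7}): φ is false.
  1 (successors {3, 5}): φ is true.
  2 (successors {1}): φ is false.
  3 (successors {3, 4, 7}): φ is false.
  4 (successors ∅): φ is false.
  5 (successors {1}): φ is false.
  6 (successors {6}): φ is false.
  7 (successors {2}): φ is true.
For instance, at 7:
  At 7: [](<>s | []q) is false, so ~[](<>s | []q) is true.
    At 7: [](<>s | []q) requires <>s | []q at every successor {2}.
      <>s | []q fails at 2, so [](<>s | []q) is false at 7.
Satisfying worlds: {1, 7}

1, 7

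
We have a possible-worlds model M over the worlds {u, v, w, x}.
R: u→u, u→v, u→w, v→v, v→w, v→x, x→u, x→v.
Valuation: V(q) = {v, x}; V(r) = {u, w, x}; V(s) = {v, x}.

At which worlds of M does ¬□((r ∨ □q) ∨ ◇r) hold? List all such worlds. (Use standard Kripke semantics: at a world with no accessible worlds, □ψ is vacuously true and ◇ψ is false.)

Let φ = ¬□((r ∨ □q) ∨ ◇r). Evaluate φ at each world:
  u (successors {u, v, w}): φ is false.
  v (successors {v, w, x}): φ is false.
  w (successors ∅): φ is false.
  x (successors {u, v}): φ is false.
For instance, at v:
  At v: □((r ∨ □q) ∨ ◇r) is true, so ¬□((r ∨ □q) ∨ ◇r) is false.
    At v: □((r ∨ □q) ∨ ◇r) requires (r ∨ □q) ∨ ◇r at every successor {v, w, x}.
      At v: (r ∨ □q) ∨ ◇r is true.
      At w: (r ∨ □q) ∨ ◇r is true.
      At x: (r ∨ □q) ∨ ◇r is true.
    So □((r ∨ □q) ∨ ◇r) is true at v.
Satisfying worlds: none.

none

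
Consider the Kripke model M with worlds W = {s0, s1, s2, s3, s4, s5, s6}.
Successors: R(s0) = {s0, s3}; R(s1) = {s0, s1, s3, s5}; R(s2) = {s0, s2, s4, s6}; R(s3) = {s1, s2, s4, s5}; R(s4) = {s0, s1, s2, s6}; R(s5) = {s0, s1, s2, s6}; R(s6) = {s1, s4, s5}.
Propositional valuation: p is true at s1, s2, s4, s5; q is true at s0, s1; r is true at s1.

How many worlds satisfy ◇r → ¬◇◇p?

2

Recall that ◇ψ holds at a world iff ψ holds at some accessible world.
Let φ = ◇r → ¬◇◇p. Evaluate φ at each world:
  s0 (successors {s0, s3}): φ is true.
  s1 (successors {s0, s1, s3, s5}): φ is false.
  s2 (successors {s0, s2, s4, s6}): φ is true.
  s3 (successors {s1, s2, s4, s5}): φ is false.
  s4 (successors {s0, s1, s2, s6}): φ is false.
  s5 (successors {s0, s1, s2, s6}): φ is false.
  s6 (successors {s1, s4, s5}): φ is false.
For instance, at s4:
  At s4: ◇r is true, ¬◇◇p is false, so ◇r → ¬◇◇p is false.
    At s4: ◇r requires r at some successor in {s0, s1, s2, s6}.
      r holds at s1, so ◇r is true at s4.
    At s4: ◇◇p is true, so ¬◇◇p is false.
      At s4: ◇◇p requires ◇p at some successor in {s0, s1, s2, s6}.
        ◇p holds at s1, so ◇◇p is true at s4.
Satisfying worlds: {s0, s2}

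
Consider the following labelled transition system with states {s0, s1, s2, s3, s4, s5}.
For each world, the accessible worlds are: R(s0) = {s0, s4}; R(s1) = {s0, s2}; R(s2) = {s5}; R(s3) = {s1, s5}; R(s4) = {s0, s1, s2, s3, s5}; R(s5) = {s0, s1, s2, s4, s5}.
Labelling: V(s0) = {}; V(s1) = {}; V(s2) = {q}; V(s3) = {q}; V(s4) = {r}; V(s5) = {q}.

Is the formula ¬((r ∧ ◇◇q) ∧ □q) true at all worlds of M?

Yes

Let φ = ¬((r ∧ ◇◇q) ∧ □q). Evaluate φ at each world:
  s0 (successors {s0, s4}): φ is true.
  s1 (successors {s0, s2}): φ is true.
  s2 (successors {s5}): φ is true.
  s3 (successors {s1, s5}): φ is true.
  s4 (successors {s0, s1, s2, s3, s5}): φ is true.
  s5 (successors {s0, s1, s2, s4, s5}): φ is true.
For instance, at s0:
  At s0: (r ∧ ◇◇q) ∧ □q is false, so ¬((r ∧ ◇◇q) ∧ □q) is true.
    At s0: r ∧ ◇◇q is false, □q is false, so (r ∧ ◇◇q) ∧ □q is false.
      At s0: r is false, ◇◇q is true, so r ∧ ◇◇q is false.
      At s0: □q requires q at every successor {s0, s4}.
        q fails at s0, so □q is false at s0.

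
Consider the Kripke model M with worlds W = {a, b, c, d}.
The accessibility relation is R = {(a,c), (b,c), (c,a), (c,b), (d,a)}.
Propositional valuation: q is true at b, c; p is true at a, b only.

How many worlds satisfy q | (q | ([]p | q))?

Let φ = q | (q | ([]p | q)). Evaluate φ at each world:
  a (successors {c}): φ is false.
  b (successors {c}): φ is true.
  c (successors {a, b}): φ is true.
  d (successors {a}): φ is true.
For instance, at c:
  At c: q is true, q | ([]p | q) is true, so q | (q | ([]p | q)) is true.
    At c: q is true, []p | q is true, so q | ([]p | q) is true.
      At c: []p is true, q is true, so []p | q is true.
Satisfying worlds: {b, c, d}

3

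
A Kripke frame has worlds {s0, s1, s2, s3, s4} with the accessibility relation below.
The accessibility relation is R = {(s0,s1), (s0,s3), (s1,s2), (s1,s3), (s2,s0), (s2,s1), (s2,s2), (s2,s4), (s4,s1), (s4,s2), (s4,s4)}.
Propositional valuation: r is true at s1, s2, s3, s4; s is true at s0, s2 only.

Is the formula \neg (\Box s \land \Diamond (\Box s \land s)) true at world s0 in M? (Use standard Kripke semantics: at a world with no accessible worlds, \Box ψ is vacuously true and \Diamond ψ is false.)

At s0: \Box s \land \Diamond (\Box s \land s) is false, so \neg (\Box s \land \Diamond (\Box s \land s)) is true.
  At s0: \Box s is false, \Diamond (\Box s \land s) is false, so \Box s \land \Diamond (\Box s \land s) is false.
    At s0: \Box s requires s at every successor {s1, s3}.
      s fails at s1, so \Box s is false at s0.
    At s0: \Diamond (\Box s \land s) requires \Box s \land s at some successor in {s1, s3}.
      At s1: \Box s \land s is false.
      At s3: \Box s \land s is false.
    So \Diamond (\Box s \land s) is false at s0.

Yes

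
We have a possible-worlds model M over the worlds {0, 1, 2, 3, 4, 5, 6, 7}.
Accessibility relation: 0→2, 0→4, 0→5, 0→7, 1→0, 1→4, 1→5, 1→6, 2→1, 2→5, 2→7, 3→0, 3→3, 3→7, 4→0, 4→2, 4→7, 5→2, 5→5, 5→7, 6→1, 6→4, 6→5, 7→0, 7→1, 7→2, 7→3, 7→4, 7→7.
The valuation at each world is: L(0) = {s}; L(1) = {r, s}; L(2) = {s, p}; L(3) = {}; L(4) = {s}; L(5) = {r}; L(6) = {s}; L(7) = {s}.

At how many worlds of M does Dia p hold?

4

Let φ = Dia p. Evaluate φ at each world:
  0 (successors {2, 4, 5, 7}): φ is true.
  1 (successors {0, 4, 5, 6}): φ is false.
  2 (successors {1, 5, 7}): φ is false.
  3 (successors {0, 3, 7}): φ is false.
  4 (successors {0, 2, 7}): φ is true.
  5 (successors {2, 5, 7}): φ is true.
  6 (successors {1, 4, 5}): φ is false.
  7 (successors {0, 1, 2, 3, 4, 7}): φ is true.
For instance, at 3:
  At 3: Dia p requires p at some successor in {0, 3, 7}.
    At 0: p is false.
    At 3: p is false.
    At 7: p is false.
  So Dia p is false at 3.
Satisfying worlds: {0, 4, 5, 7}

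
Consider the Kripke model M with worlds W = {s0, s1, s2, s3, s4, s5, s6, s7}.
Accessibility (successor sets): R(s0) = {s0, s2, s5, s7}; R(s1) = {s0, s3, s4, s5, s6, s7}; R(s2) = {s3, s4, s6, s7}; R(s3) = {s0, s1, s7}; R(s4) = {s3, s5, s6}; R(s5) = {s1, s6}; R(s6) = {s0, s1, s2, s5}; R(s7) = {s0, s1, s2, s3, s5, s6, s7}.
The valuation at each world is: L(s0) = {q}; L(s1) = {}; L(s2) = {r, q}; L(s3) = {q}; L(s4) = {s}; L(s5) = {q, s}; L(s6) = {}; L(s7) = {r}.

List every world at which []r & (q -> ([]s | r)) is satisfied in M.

Recall that []ψ holds at a world iff ψ holds at every accessible world, and <>ψ holds iff ψ holds at some accessible world.
Let φ = []r & (q -> ([]s | r)). Evaluate φ at each world:
  s0 (successors {s0, s2, s5, s7}): φ is false.
  s1 (successors {s0, s3, s4, s5, s6, s7}): φ is false.
  s2 (successors {s3, s4, s6, s7}): φ is false.
  s3 (successors {s0, s1, s7}): φ is false.
  s4 (successors {s3, s5, s6}): φ is false.
  s5 (successors {s1, s6}): φ is false.
  s6 (successors {s0, s1, s2, s5}): φ is false.
  s7 (successors {s0, s1, s2, s3, s5, s6, s7}): φ is false.
For instance, at s1:
  At s1: []r is false, q -> ([]s | r) is true, so []r & (q -> ([]s | r)) is false.
    At s1: []r requires r at every successor {s0, s3, s4, s5, s6, s7}.
      r fails at s0, so []r is false at s1.
    At s1: q is false, []s | r is false, so q -> ([]s | r) is true.
      At s1: []s is false, r is false, so []s | r is false.
Satisfying worlds: none.

none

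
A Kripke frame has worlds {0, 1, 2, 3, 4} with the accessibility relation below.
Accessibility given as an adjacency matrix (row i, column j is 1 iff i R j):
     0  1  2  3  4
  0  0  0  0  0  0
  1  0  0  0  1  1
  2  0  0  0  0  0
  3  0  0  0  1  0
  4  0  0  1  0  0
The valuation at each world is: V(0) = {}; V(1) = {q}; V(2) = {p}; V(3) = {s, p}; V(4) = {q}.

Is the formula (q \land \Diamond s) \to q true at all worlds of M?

Yes

Let φ = (q \land \Diamond s) \to q. Evaluate φ at each world:
  0 (successors ∅): φ is true.
  1 (successors {3, 4}): φ is true.
  2 (successors ∅): φ is true.
  3 (successors {3}): φ is true.
  4 (successors {2}): φ is true.
For instance, at 3:
  At 3: q \land \Diamond s is false, q is false, so (q \land \Diamond s) \to q is true.
    At 3: q is false, \Diamond s is true, so q \land \Diamond s is false.
      At 3: \Diamond s requires s at some successor in {3}.
        s holds at 3, so \Diamond s is true at 3.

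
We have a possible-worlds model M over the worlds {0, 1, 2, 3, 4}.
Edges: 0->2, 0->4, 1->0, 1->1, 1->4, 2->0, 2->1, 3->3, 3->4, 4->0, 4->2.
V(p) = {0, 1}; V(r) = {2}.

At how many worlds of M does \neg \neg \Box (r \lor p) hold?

2

Let φ = \neg \neg \Box (r \lor p). Evaluate φ at each world:
  0 (successors {2, 4}): φ is false.
  1 (successors {0, 1, 4}): φ is false.
  2 (successors {0, 1}): φ is true.
  3 (successors {3, 4}): φ is false.
  4 (successors {0, 2}): φ is true.
For instance, at 3:
  At 3: \neg \Box (r \lor p) is true, so \neg \neg \Box (r \lor p) is false.
    At 3: \Box (r \lor p) is false, so \neg \Box (r \lor p) is true.
      At 3: \Box (r \lor p) requires r \lor p at every successor {3, 4}.
        r \lor p fails at 3, so \Box (r \lor p) is false at 3.
Satisfying worlds: {2, 4}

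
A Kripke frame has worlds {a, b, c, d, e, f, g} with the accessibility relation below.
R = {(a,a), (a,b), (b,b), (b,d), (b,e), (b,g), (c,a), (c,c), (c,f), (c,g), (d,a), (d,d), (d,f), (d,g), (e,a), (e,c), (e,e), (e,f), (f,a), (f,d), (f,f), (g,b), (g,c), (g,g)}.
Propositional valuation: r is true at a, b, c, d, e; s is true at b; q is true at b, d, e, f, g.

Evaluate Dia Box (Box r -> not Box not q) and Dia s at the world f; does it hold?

No

At f: Dia Box (Box r -> not Box not q) is true, Dia s is false, so Dia Box (Box r -> not Box not q) and Dia s is false.
  At f: Dia Box (Box r -> not Box not q) requires Box (Box r -> not Box not q) at some successor in {a, d, f}.
    Box (Box r -> not Box not q) holds at a, so Dia Box (Box r -> not Box not q) is true at f.
      At a: Box (Box r -> not Box not q) requires Box r -> not Box not q at every successor {a, b}.
        At a: Box r -> not Box not q is true.
        At b: Box r -> not Box not q is true.
      So Box (Box r -> not Box not q) is true at a.
  At f: Dia s requires s at some successor in {a, d, f}.
    At a: s is false.
    At d: s is false.
    At f: s is false.
  So Dia s is false at f.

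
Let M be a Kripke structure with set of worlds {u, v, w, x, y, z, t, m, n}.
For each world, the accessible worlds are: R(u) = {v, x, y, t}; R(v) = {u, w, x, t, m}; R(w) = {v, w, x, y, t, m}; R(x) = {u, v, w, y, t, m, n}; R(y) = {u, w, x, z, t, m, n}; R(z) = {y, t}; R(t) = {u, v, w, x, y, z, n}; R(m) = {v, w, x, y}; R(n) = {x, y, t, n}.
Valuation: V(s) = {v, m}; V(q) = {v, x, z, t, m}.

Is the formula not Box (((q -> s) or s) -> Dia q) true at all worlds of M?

No

Let φ = not Box (((q -> s) or s) -> Dia q). Evaluate φ at each world:
  u (successors {v, x, y, t}): φ is false.
  v (successors {u, w, x, t, m}): φ is false.
  w (successors {v, w, x, y, t, m}): φ is false.
  x (successors {u, v, w, y, t, m, n}): φ is false.
  y (successors {u, w, x, z, t, m, n}): φ is false.
  z (successors {y, t}): φ is false.
  t (successors {u, v, w, x, y, z, n}): φ is false.
  m (successors {v, w, x, y}): φ is false.
  n (successors {x, y, t, n}): φ is false.
Detail at u (counterexample):
  At u: Box (((q -> s) or s) -> Dia q) is true, so not Box (((q -> s) or s) -> Dia q) is false.
    At u: Box (((q -> s) or s) -> Dia q) requires ((q -> s) or s) -> Dia q at every successor {v, x, y, t}.
      At v: ((q -> s) or s) -> Dia q is true.
      At x: ((q -> s) or s) -> Dia q is true.
      At y: ((q -> s) or s) -> Dia q is true.
      At t: ((q -> s) or s) -> Dia q is true.
    So Box (((q -> s) or s) -> Dia q) is true at u.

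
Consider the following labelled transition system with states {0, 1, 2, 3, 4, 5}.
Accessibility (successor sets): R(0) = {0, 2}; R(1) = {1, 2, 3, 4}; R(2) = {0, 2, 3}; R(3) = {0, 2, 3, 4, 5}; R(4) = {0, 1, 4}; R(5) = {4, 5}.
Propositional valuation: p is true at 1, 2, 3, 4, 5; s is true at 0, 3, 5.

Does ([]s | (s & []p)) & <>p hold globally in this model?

Let φ = ([]s | (s & []p)) & <>p. Evaluate φ at each world:
  0 (successors {0, 2}): φ is false.
  1 (successors {1, 2, 3, 4}): φ is false.
  2 (successors {0, 2, 3}): φ is false.
  3 (successors {0, 2, 3, 4, 5}): φ is false.
  4 (successors {0, 1, 4}): φ is false.
  5 (successors {4, 5}): φ is true.
Detail at 0 (counterexample):
  At 0: []s | (s & []p) is false, <>p is true, so ([]s | (s & []p)) & <>p is false.
    At 0: []s is false, s & []p is false, so []s | (s & []p) is false.
      At 0: []s requires s at every successor {0, 2}.
        s fails at 2, so []s is false at 0.
      At 0: s is true, []p is false, so s & []p is false.
    At 0: <>p requires p at some successor in {0, 2}.
      p holds at 2, so <>p is true at 0.

No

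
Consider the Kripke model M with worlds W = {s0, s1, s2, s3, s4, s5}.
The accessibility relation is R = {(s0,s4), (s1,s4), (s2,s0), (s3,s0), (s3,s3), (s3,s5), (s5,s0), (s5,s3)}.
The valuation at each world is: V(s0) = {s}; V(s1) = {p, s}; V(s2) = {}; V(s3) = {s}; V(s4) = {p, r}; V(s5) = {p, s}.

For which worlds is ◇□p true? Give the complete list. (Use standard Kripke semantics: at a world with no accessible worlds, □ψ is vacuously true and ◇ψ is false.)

Let φ = ◇□p. Evaluate φ at each world:
  s0 (successors {s4}): φ is true.
  s1 (successors {s4}): φ is true.
  s2 (successors {s0}): φ is true.
  s3 (successors {s0, s3, s5}): φ is true.
  s4 (successors ∅): φ is false.
  s5 (successors {s0, s3}): φ is true.
For instance, at s5:
  At s5: ◇□p requires □p at some successor in {s0, s3}.
    □p holds at s0, so ◇□p is true at s5.
      At s0: □p requires p at every successor {s4}.
        At s4: p is true.
      So □p is true at s0.
Satisfying worlds: {s0, s1, s2, s3, s5}

s0, s1, s2, s3, s5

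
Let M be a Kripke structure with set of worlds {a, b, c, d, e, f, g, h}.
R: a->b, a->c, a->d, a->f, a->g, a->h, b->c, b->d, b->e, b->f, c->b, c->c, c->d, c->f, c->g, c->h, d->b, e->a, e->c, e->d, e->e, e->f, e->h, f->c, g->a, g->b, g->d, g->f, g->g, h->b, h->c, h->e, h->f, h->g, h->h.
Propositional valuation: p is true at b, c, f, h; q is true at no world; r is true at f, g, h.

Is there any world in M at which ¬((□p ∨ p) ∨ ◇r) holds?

No

Let φ = ¬((□p ∨ p) ∨ ◇r). Evaluate φ at each world:
  a (successors {b, c, d, f, g, h}): φ is false.
  b (successors {c, d, e, f}): φ is false.
  c (successors {b, c, d, f, g, h}): φ is false.
  d (successors {b}): φ is false.
  e (successors {a, c, d, e, f, h}): φ is false.
  f (successors {c}): φ is false.
  g (successors {a, b, d, f, g}): φ is false.
  h (successors {b, c, e, f, g, h}): φ is false.
For instance, at a:
  At a: (□p ∨ p) ∨ ◇r is true, so ¬((□p ∨ p) ∨ ◇r) is false.
    At a: □p ∨ p is false, ◇r is true, so (□p ∨ p) ∨ ◇r is true.
      At a: □p is false, p is false, so □p ∨ p is false.
      At a: ◇r requires r at some successor in {b, c, d, f, g, h}.
        r holds at f, so ◇r is true at a.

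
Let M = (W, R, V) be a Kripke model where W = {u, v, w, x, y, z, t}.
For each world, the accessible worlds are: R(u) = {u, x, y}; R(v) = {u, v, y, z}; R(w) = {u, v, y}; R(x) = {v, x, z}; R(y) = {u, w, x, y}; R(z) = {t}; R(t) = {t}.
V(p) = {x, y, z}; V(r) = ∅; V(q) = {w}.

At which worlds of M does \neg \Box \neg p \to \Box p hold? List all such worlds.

z, t

Let φ = \neg \Box \neg p \to \Box p. Evaluate φ at each world:
  u (successors {u, x, y}): φ is false.
  v (successors {u, v, y, z}): φ is false.
  w (successors {u, v, y}): φ is false.
  x (successors {v, x, z}): φ is false.
  y (successors {u, w, x, y}): φ is false.
  z (successors {t}): φ is true.
  t (successors {t}): φ is true.
For instance, at v:
  At v: \neg \Box \neg p is true, \Box p is false, so \neg \Box \neg p \to \Box p is false.
    At v: \Box \neg p is false, so \neg \Box \neg p is true.
      At v: \Box \neg p requires \neg p at every successor {u, v, y, z}.
        \neg p fails at y, so \Box \neg p is false at v.
    At v: \Box p requires p at every successor {u, v, y, z}.
      p fails at u, so \Box p is false at v.
Satisfying worlds: {z, t}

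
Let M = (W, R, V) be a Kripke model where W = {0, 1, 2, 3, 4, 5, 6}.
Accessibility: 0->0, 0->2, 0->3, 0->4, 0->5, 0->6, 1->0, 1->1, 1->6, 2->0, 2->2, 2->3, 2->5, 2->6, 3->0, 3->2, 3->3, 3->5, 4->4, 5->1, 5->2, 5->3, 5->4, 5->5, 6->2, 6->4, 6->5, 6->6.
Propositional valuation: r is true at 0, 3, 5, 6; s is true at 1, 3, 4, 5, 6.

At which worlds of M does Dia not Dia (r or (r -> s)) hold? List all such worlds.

none

Let φ = Dia not Dia (r or (r -> s)). Evaluate φ at each world:
  0 (successors {0, 2, 3, 4, 5, 6}): φ is false.
  1 (successors {0, 1, 6}): φ is false.
  2 (successors {0, 2, 3, 5, 6}): φ is false.
  3 (successors {0, 2, 3, 5}): φ is false.
  4 (successors {4}): φ is false.
  5 (successors {1, 2, 3, 4, 5}): φ is false.
  6 (successors {2, 4, 5, 6}): φ is false.
For instance, at 3:
  At 3: Dia not Dia (r or (r -> s)) requires not Dia (r or (r -> s)) at some successor in {0, 2, 3, 5}.
    At 0: not Dia (r or (r -> s)) is false.
    At 2: not Dia (r or (r -> s)) is false.
    At 3: not Dia (r or (r -> s)) is false.
    At 5: not Dia (r or (r -> s)) is false.
  So Dia not Dia (r or (r -> s)) is false at 3.
Satisfying worlds: none.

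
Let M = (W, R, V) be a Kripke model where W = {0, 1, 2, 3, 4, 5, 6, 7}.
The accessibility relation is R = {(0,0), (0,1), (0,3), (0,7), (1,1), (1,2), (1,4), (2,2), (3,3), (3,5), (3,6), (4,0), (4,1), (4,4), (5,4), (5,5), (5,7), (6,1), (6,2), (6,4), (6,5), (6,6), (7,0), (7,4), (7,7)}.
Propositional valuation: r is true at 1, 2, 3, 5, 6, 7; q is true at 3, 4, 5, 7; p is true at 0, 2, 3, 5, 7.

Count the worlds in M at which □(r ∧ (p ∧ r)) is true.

Recall that □ψ holds at a world iff ψ holds at every accessible world, and ◇ψ holds iff ψ holds at some accessible world.
Let φ = □(r ∧ (p ∧ r)). Evaluate φ at each world:
  0 (successors {0, 1, 3, 7}): φ is false.
  1 (successors {1, 2, 4}): φ is false.
  2 (successors {2}): φ is true.
  3 (successors {3, 5, 6}): φ is false.
  4 (successors {0, 1, 4}): φ is false.
  5 (successors {4, 5, 7}): φ is false.
  6 (successors {1, 2, 4, 5, 6}): φ is false.
  7 (successors {0, 4, 7}): φ is false.
For instance, at 4:
  At 4: □(r ∧ (p ∧ r)) requires r ∧ (p ∧ r) at every successor {0, 1, 4}.
    r ∧ (p ∧ r) fails at 0, so □(r ∧ (p ∧ r)) is false at 4.
Satisfying worlds: {2}

1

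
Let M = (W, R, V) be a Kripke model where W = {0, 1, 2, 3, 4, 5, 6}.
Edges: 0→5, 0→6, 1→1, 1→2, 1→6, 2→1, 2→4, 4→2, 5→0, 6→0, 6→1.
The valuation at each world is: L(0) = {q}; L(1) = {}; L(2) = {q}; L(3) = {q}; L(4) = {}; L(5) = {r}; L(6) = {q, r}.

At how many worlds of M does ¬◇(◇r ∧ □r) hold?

Let φ = ¬◇(◇r ∧ □r). Evaluate φ at each world:
  0 (successors {5, 6}): φ is true.
  1 (successors {1, 2, 6}): φ is true.
  2 (successors {1, 4}): φ is true.
  3 (successors ∅): φ is true.
  4 (successors {2}): φ is true.
  5 (successors {0}): φ is false.
  6 (successors {0, 1}): φ is false.
For instance, at 5:
  At 5: ◇(◇r ∧ □r) is true, so ¬◇(◇r ∧ □r) is false.
    At 5: ◇(◇r ∧ □r) requires ◇r ∧ □r at some successor in {0}.
      ◇r ∧ □r holds at 0, so ◇(◇r ∧ □r) is true at 5.
Satisfying worlds: {0, 1, 2, 3, 4}

5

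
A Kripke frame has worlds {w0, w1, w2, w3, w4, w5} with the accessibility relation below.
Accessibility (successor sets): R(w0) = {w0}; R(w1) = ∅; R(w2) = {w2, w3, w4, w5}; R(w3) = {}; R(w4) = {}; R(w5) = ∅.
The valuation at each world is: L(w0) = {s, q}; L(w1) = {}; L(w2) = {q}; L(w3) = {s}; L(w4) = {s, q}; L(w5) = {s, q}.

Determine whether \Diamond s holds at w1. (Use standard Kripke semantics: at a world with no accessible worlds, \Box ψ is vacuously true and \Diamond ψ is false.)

No

At w1: no accessible worlds, so \Diamond s is false.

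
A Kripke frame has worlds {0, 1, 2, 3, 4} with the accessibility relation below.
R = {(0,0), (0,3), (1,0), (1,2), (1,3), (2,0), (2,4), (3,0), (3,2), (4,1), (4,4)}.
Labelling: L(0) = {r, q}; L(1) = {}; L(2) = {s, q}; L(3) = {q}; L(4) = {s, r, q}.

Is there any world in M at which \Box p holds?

Let φ = \Box p. Evaluate φ at each world:
  0 (successors {0, 3}): φ is false.
  1 (successors {0, 2, 3}): φ is false.
  2 (successors {0, 4}): φ is false.
  3 (successors {0, 2}): φ is false.
  4 (successors {1, 4}): φ is false.
For instance, at 3:
  At 3: \Box p requires p at every successor {0, 2}.
    p fails at 0, so \Box p is false at 3.

No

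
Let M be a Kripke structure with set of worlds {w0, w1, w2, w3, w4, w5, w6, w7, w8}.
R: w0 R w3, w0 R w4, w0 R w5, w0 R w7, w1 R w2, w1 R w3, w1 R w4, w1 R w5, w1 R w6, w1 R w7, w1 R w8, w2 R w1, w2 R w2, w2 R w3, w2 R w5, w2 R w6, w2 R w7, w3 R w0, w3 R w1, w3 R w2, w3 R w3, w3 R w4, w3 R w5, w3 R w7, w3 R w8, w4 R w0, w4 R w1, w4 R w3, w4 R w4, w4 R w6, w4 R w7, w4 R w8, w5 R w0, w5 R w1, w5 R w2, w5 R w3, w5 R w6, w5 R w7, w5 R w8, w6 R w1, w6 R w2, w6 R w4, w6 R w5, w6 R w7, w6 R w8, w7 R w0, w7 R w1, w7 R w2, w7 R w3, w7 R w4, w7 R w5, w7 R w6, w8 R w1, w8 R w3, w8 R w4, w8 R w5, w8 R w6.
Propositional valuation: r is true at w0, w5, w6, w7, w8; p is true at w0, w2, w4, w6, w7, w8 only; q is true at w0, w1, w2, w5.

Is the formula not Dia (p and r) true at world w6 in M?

At w6: Dia (p and r) is true, so not Dia (p and r) is false.
  At w6: Dia (p and r) requires p and r at some successor in {w1, w2, w4, w5, w7, w8}.
    p and r holds at w7, so Dia (p and r) is true at w6.

No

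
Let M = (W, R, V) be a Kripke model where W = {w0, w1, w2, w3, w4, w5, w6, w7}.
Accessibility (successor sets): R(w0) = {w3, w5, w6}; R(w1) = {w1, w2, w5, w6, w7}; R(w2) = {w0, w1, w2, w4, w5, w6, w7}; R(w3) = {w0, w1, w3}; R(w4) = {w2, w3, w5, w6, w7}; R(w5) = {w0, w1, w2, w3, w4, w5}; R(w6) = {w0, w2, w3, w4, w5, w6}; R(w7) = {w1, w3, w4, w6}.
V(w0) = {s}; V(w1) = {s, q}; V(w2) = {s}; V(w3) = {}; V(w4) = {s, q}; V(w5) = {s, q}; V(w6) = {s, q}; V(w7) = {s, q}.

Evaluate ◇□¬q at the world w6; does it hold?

No

At w6: ◇□¬q requires □¬q at some successor in {w0, w2, w3, w4, w5, w6}.
  At w0: □¬q is false.
  At w2: □¬q is false.
  At w3: □¬q is false.
  At w4: □¬q is false.
  At w5: □¬q is false.
  At w6: □¬q is false.
So ◇□¬q is false at w6.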